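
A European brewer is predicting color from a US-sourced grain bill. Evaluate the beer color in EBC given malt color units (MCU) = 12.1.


SRM = 1.4922·MCU^0.6859;  EBC = SRM·1.97
SRM = 1.4922·12.1^0.6859 = 8.2511
EBC = 8.2511·1.97

16.2546 EBC


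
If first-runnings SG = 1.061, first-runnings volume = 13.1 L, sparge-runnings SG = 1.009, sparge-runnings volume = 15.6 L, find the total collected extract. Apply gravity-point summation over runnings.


total = Σ (SG_i − 1)·1000·V_i
first = (1.061 − 1)·1000·13.1 = 799.1000
sparge = (1.009 − 1)·1000·15.6 = 140.4000
total = 799.1000 + 140.4000

939.5000 gravity·L


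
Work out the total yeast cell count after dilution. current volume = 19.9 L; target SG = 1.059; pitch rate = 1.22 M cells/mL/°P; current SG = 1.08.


V_w = V·((SG_c−1)/(SG_t−1)−1);  °P = 259 − 259/SG_t;  cells = rate·(V+V_w)·°P
V_w = 19.9·((1.08−1)/(1.059−1)−1) = 7.0831
V_final = 19.9 + 7.0831 = 26.9831
°P = 259 − 259/1.059 = 14.4297
cells = 1.22·26.9831·14.4297

475.0143 billion cells


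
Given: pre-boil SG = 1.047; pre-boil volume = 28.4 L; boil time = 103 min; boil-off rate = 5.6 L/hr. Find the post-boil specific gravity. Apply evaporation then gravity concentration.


V_post = V_pre − rate·(t/60);  SG_post = 1 + (SG_pre−1)·V_pre/V_post
V_post = 28.4 − 5.6·(103/60) = 18.7867
SG_post = 1 + (1.047 − 1)·28.4/18.7867

1.0711


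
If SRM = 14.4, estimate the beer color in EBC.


EBC = SRM · 1.97
EBC = 14.4 · 1.97

28.3680 EBC


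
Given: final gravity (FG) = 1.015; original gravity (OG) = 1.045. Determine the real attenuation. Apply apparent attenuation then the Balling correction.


AA = (OG−FG)/(OG−1)·100;  RA = AA·0.8192
AA = (1.045 − 1.015)/(1.045 − 1)·100 = 66.6667
RA = 66.6667·0.8192

54.6133 %


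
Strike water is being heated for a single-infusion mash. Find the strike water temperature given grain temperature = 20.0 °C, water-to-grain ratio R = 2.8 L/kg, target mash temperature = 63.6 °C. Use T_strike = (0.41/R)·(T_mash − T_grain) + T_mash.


T_strike = (0.41/2.8)·(63.6 − 20.0) + 63.6

69.9843 °C


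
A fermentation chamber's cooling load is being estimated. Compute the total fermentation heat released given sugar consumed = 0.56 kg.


Q = m_sugar · 590 kJ/kg
Q = 0.56 · 590

330.4000 kJ


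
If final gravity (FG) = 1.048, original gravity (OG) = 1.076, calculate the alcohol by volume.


ABV = (OG − FG) · 131.25
ABV = (1.076 − 1.048) · 131.25

3.6750 % ABV


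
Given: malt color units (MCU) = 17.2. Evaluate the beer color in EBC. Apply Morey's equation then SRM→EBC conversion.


SRM = 1.4922·MCU^0.6859;  EBC = SRM·1.97
SRM = 1.4922·17.2^0.6859 = 10.5021
EBC = 10.5021·1.97

20.6891 EBC


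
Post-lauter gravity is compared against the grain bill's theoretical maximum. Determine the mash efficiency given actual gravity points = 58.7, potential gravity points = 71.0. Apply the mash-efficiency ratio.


efficiency = actual / potential × 100
efficiency = 58.7 / 71.0 × 100

82.6761 %


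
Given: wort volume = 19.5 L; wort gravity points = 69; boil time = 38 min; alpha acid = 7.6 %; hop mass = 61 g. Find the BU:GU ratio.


U = 1.65·0.000125^(GP/1000)·(1−e^(−0.04t))/4.15;  IBU = (α/100)·m·U·1000/V;  BU:GU = IBU/GP
U = 1.65·0.000125^(69/1000)·(1−e^(−0.04·38))/4.15 = 0.1671
IBU = (7.6/100)·61·0.1671·1000/19.5 = 39.7231
BU:GU = 39.7231/69

0.5757


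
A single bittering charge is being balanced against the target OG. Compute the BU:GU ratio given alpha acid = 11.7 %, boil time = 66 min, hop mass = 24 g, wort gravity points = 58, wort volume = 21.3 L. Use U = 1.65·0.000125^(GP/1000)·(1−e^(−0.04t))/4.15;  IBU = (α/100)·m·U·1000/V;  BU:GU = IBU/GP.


U = 1.65·0.000125^(58/1000)·(1−e^(−0.04·66))/4.15 = 0.2192
IBU = (11.7/100)·24·0.2192·1000/21.3 = 28.9015
BU:GU = 28.9015/58

0.4983


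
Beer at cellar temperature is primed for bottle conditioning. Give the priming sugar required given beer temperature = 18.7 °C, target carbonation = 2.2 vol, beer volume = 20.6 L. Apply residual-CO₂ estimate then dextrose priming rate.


residual = 14.695·(0.01821 + 0.09011·e^(−0.04·T));  sugar = (target − residual)·4.0·V
residual = 14.695·(0.01821 + 0.09011·e^(−0.04·18.7)) = 0.8943
sugar = (2.2 − 0.8943)·4.0·20.6

107.5864 g


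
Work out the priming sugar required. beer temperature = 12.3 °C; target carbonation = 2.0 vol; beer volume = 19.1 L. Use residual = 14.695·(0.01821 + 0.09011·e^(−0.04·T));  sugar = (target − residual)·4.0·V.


residual = 14.695·(0.01821 + 0.09011·e^(−0.04·12.3)) = 1.0772
sugar = (2.0 − 1.0772)·4.0·19.1

70.5023 g


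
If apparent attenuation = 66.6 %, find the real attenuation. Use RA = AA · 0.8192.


RA = 66.6 · 0.8192

54.5587 %


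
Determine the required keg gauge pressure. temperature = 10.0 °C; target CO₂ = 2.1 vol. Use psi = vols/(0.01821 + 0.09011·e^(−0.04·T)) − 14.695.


psi = 2.1/(0.01821 + 0.09011·e^(−0.04·10.0)) − 14.695

12.0183 psi


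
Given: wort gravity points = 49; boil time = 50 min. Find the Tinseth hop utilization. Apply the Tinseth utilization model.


U = 1.65·0.000125^(GP/1000) · (1 − e^(−0.04·t))/4.15
bigness = 1.65·0.000125^(49/1000) = 1.0623
boil_factor = (1 − e^(−0.04·50))/4.15 = 0.2084
U = 1.0623 · 0.2084

0.2213


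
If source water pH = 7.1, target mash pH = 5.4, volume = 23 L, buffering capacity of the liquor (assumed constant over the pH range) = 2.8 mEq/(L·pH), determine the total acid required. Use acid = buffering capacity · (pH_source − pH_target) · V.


acid = 2.8 · (7.1 − 5.4) · 23

109.4800 mEq


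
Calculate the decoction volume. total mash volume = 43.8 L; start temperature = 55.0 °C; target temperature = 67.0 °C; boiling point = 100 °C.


V_dec = V_total·(T_target − T_start)/(T_boil − T_start)
V_dec = 43.8·(67.0 − 55.0)/(100 − 55.0)

11.6800 L


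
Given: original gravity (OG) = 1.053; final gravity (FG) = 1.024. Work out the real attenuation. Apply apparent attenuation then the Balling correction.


AA = (OG−FG)/(OG−1)·100;  RA = AA·0.8192
AA = (1.053 − 1.024)/(1.053 − 1)·100 = 54.7170
RA = 54.7170·0.8192

44.8242 %


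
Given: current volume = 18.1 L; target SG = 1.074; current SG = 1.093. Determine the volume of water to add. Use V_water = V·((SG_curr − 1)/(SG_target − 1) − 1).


V_water = 18.1·((1.093 − 1)/(1.074 − 1) − 1)

4.6473 L


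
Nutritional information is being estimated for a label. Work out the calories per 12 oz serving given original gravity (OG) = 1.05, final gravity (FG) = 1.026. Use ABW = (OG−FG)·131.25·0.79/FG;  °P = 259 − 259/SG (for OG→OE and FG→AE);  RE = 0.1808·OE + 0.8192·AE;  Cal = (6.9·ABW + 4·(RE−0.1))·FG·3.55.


ABW = (1.05 − 1.026)·131.25·0.79/1.026 = 2.4254
OE = 259 − 259/1.05 = 12.3333 °P
AE = 259 − 259/1.026 = 6.5634 °P
RE = 0.1808·12.3333 + 0.8192·6.5634 = 7.6066 °P
Cal = (6.9·2.4254 + 4·(7.6066−0.1))·1.026·3.55

170.3205 kcal


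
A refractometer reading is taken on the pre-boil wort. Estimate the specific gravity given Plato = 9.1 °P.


SG = 259/(259 − P)
SG = 259/(259 − 9.1)

1.0364


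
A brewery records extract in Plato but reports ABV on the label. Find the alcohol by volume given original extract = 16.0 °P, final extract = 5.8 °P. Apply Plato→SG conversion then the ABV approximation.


SG = 259/(259 − P);  ABV = (OG − FG)·131.25
OG = 259/(259 − 16.0) = 1.0658
FG = 259/(259 − 5.8) = 1.0229
ABV = (1.0658 − 1.0229)·131.25

5.6355 % ABV


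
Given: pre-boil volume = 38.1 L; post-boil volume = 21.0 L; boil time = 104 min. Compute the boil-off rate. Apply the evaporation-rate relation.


rate = (V_pre − V_post) / (t_min/60)
rate = (38.1 − 21.0) / (104/60)

9.8654 L/hr


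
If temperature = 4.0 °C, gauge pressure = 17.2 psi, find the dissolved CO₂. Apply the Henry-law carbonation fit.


vols = (P + 14.695)·(0.01821 + 0.09011·e^(−0.04·T))
vols = (17.2 + 14.695)·(0.01821 + 0.09011·e^(−0.04·4.0))

3.0299 volumes


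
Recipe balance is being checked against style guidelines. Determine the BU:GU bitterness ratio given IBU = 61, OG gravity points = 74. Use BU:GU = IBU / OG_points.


BU:GU = 61 / 74

0.8243


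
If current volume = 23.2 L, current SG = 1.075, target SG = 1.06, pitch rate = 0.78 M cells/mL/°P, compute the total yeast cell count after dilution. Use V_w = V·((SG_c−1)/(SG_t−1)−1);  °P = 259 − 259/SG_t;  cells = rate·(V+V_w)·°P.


V_w = 23.2·((1.075−1)/(1.06−1)−1) = 5.8000
V_final = 23.2 + 5.8000 = 29.0000
°P = 259 − 259/1.06 = 14.6604
cells = 0.78·29.0000·14.6604

331.6177 billion cells


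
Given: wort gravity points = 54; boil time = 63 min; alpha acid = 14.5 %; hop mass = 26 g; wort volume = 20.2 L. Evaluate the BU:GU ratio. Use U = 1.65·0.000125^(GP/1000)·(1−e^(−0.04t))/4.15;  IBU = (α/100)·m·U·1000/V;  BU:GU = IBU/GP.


U = 1.65·0.000125^(54/1000)·(1−e^(−0.04·63))/4.15 = 0.2250
IBU = (14.5/100)·26·0.2250·1000/20.2 = 41.9981
BU:GU = 41.9981/54

0.7777


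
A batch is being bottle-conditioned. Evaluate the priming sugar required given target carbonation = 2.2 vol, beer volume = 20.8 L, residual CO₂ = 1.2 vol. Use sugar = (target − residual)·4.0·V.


sugar = (2.2 − 1.2)·4.0·20.8

83.2000 g


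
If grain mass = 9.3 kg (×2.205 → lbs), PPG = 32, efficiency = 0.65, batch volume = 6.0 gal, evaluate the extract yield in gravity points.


points = lbs × PPG × eff / vol
lbs = 9.3 × 2.205 = 20.5065
points = 20.5065 × 32 × 0.65 / 6.0

71.0892 points


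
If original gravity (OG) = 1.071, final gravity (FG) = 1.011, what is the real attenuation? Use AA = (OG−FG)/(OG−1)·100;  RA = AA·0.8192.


AA = (1.071 − 1.011)/(1.071 − 1)·100 = 84.5070
RA = 84.5070·0.8192

69.2282 %


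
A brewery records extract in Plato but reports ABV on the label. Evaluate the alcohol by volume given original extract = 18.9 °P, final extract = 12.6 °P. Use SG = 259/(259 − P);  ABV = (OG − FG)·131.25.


OG = 259/(259 − 18.9) = 1.0787
FG = 259/(259 − 12.6) = 1.0511
ABV = (1.0787 − 1.0511)·131.25

3.6200 % ABV


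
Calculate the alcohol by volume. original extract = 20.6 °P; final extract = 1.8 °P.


SG = 259/(259 − P);  ABV = (OG − FG)·131.25
OG = 259/(259 − 20.6) = 1.0864
FG = 259/(259 − 1.8) = 1.0070
ABV = (1.0864 − 1.0070)·131.25

10.4227 % ABV


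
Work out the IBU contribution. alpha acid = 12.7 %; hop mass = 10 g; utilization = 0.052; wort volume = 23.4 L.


IBU = (α/100)·mass·U·1000 / V
IBU = (12.7/100)·10·0.052·1000 / 23.4

2.8222 IBU


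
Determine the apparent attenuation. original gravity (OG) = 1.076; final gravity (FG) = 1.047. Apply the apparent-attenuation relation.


AA = (OG − FG)/(OG − 1) · 100
AA = (1.076 − 1.047)/(1.076 − 1) · 100

38.1579 %


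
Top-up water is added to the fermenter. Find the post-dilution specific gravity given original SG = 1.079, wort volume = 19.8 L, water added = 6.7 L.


SG_new = 1 + (SG_old − 1)·V_old/(V_old + V_water)
pts = (1.079 − 1)·1000·19.8/(19.8 + 6.7) = 59.0264
SG_new = 1 + 59.0264/1000

1.0590


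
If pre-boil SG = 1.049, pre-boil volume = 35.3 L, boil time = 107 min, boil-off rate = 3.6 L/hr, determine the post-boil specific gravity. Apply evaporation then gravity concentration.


V_post = V_pre − rate·(t/60);  SG_post = 1 + (SG_pre−1)·V_pre/V_post
V_post = 35.3 − 3.6·(107/60) = 28.8800
SG_post = 1 + (1.049 − 1)·35.3/28.8800

1.0599


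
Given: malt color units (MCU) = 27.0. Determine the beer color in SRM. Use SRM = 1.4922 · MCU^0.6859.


SRM = 1.4922 · 27.0^0.6859

14.3087 SRM


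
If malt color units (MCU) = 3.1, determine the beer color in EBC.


SRM = 1.4922·MCU^0.6859;  EBC = SRM·1.97
SRM = 1.4922·3.1^0.6859 = 3.2423
EBC = 3.2423·1.97

6.3873 EBC


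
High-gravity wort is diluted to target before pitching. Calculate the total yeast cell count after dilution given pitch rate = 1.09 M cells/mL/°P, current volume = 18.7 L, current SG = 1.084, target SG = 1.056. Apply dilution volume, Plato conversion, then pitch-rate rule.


V_w = V·((SG_c−1)/(SG_t−1)−1);  °P = 259 − 259/SG_t;  cells = rate·(V+V_w)·°P
V_w = 18.7·((1.084−1)/(1.056−1)−1) = 9.3500
V_final = 18.7 + 9.3500 = 28.0500
°P = 259 − 259/1.056 = 13.7348
cells = 1.09·28.0500·13.7348

419.9361 billion cells


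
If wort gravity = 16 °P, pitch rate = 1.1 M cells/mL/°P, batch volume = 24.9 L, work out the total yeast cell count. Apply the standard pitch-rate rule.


cells (billions) = rate · V_L · °P
cells = 1.1 · 24.9 · 16

438.2400 billion cells


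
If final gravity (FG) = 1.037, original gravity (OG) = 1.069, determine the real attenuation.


AA = (OG−FG)/(OG−1)·100;  RA = AA·0.8192
AA = (1.069 − 1.037)/(1.069 − 1)·100 = 46.3768
RA = 46.3768·0.8192

37.9919 %


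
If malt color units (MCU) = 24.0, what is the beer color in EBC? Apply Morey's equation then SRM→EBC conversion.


SRM = 1.4922·MCU^0.6859;  EBC = SRM·1.97
SRM = 1.4922·24.0^0.6859 = 13.1982
EBC = 13.1982·1.97

26.0004 EBC


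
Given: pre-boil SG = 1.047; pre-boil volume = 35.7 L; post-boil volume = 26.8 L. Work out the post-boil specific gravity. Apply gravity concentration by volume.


SG_post = 1 + (SG_pre − 1)·V_pre/V_post
pts_pre = (1.047 − 1)·1000 = 47.0000
pts_post = 47.0000·35.7/26.8 = 62.6082
SG_post = 1 + 62.6082/1000

1.0626


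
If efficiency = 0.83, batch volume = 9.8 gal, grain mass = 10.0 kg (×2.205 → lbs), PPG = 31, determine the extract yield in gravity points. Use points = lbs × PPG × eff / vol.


lbs = 10.0 × 2.205 = 22.0500
points = 22.0500 × 31 × 0.83 / 9.8

57.8925 points


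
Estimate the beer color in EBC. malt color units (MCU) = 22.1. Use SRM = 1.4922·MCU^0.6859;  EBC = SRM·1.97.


SRM = 1.4922·22.1^0.6859 = 12.4723
EBC = 12.4723·1.97

24.5704 EBC


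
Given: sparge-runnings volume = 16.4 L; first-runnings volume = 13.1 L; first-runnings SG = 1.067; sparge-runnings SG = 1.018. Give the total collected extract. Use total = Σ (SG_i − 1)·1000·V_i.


first = (1.067 − 1)·1000·13.1 = 877.7000
sparge = (1.018 − 1)·1000·16.4 = 295.2000
total = 877.7000 + 295.2000

1172.9000 gravity·L


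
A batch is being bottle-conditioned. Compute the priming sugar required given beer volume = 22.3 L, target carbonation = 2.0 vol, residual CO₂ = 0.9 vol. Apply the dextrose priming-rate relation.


sugar = (target − residual)·4.0·V
sugar = (2.0 − 0.9)·4.0·22.3

98.1200 g


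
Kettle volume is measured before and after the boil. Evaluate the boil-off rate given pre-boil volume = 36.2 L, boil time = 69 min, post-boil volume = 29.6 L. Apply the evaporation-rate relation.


rate = (V_pre − V_post) / (t_min/60)
rate = (36.2 − 29.6) / (69/60)

5.7391 L/hr


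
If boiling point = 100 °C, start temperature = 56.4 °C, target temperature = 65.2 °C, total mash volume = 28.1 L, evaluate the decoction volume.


V_dec = V_total·(T_target − T_start)/(T_boil − T_start)
V_dec = 28.1·(65.2 − 56.4)/(100 − 56.4)

5.6716 L


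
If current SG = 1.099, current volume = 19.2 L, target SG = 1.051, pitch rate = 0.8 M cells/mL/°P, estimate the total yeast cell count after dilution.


V_w = V·((SG_c−1)/(SG_t−1)−1);  °P = 259 − 259/SG_t;  cells = rate·(V+V_w)·°P
V_w = 19.2·((1.099−1)/(1.051−1)−1) = 18.0706
V_final = 19.2 + 18.0706 = 37.2706
°P = 259 − 259/1.051 = 12.5680
cells = 0.8·37.2706·12.5680

374.7343 billion cells


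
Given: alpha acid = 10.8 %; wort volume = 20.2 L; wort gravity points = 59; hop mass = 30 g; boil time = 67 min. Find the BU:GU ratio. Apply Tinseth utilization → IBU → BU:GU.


U = 1.65·0.000125^(GP/1000)·(1−e^(−0.04t))/4.15;  IBU = (α/100)·m·U·1000/V;  BU:GU = IBU/GP
U = 1.65·0.000125^(59/1000)·(1−e^(−0.04·67))/4.15 = 0.2179
IBU = (10.8/100)·30·0.2179·1000/20.2 = 34.9543
BU:GU = 34.9543/59

0.5924


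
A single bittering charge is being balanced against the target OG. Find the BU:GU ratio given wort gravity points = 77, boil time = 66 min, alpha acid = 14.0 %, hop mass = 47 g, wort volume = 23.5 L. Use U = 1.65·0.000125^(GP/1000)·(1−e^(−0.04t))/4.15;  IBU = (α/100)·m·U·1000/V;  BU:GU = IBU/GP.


U = 1.65·0.000125^(77/1000)·(1−e^(−0.04·66))/4.15 = 0.1848
IBU = (14.0/100)·47·0.1848·1000/23.5 = 51.7491
BU:GU = 51.7491/77

0.6721


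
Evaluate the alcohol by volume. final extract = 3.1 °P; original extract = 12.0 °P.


SG = 259/(259 − P);  ABV = (OG − FG)·131.25
OG = 259/(259 − 12.0) = 1.0486
FG = 259/(259 − 3.1) = 1.0121
ABV = (1.0486 − 1.0121)·131.25

4.7865 % ABV


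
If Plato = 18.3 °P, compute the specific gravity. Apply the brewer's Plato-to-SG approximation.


SG = 259/(259 − P)
SG = 259/(259 − 18.3)

1.0760


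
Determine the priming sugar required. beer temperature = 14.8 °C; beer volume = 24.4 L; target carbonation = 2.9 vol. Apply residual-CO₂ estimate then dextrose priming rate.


residual = 14.695·(0.01821 + 0.09011·e^(−0.04·T));  sugar = (target − residual)·4.0·V
residual = 14.695·(0.01821 + 0.09011·e^(−0.04·14.8)) = 1.0002
sugar = (2.9 − 1.0002)·4.0·24.4

185.4253 g


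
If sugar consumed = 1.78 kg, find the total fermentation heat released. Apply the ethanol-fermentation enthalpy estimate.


Q = m_sugar · 590 kJ/kg
Q = 1.78 · 590

1050.2000 kJ


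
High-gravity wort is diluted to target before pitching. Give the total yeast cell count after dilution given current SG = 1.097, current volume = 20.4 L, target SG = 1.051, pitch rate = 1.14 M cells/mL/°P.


V_w = V·((SG_c−1)/(SG_t−1)−1);  °P = 259 − 259/SG_t;  cells = rate·(V+V_w)·°P
V_w = 20.4·((1.097−1)/(1.051−1)−1) = 18.4000
V_final = 20.4 + 18.4000 = 38.8000
°P = 259 − 259/1.051 = 12.5680
cells = 1.14·38.8000·12.5680

555.9091 billion cells


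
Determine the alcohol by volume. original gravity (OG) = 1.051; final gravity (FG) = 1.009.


ABV = (OG − FG) · 131.25
ABV = (1.051 − 1.009) · 131.25

5.5125 % ABV


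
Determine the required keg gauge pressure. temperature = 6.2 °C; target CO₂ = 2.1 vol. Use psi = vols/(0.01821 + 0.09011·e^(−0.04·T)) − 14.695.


psi = 2.1/(0.01821 + 0.09011·e^(−0.04·6.2)) − 14.695

9.0262 psi


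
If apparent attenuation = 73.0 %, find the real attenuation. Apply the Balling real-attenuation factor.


RA = AA · 0.8192
RA = 73.0 · 0.8192

59.8016 %


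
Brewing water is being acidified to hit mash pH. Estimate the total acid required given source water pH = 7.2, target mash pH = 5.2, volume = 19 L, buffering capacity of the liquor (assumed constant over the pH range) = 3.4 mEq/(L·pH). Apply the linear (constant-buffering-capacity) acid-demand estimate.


acid = buffering capacity · (pH_source − pH_target) · V
acid = 3.4 · (7.2 − 5.2) · 19

129.2000 mEq


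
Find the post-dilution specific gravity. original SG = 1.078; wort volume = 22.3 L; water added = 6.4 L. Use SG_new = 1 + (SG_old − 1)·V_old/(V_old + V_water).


pts = (1.078 − 1)·1000·22.3/(22.3 + 6.4) = 60.6063
SG_new = 1 + 60.6063/1000

1.0606


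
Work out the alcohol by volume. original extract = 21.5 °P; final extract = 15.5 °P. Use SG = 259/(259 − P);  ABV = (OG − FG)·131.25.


OG = 259/(259 − 21.5) = 1.0905
FG = 259/(259 − 15.5) = 1.0637
ABV = (1.0905 − 1.0637)·131.25

3.5269 % ABV


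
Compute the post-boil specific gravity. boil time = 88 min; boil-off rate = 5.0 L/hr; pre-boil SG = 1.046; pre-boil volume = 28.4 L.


V_post = V_pre − rate·(t/60);  SG_post = 1 + (SG_pre−1)·V_pre/V_post
V_post = 28.4 − 5.0·(88/60) = 21.0667
SG_post = 1 + (1.046 − 1)·28.4/21.0667

1.0620


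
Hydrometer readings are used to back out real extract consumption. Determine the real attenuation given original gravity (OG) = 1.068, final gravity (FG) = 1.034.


AA = (OG−FG)/(OG−1)·100;  RA = AA·0.8192
AA = (1.068 − 1.034)/(1.068 − 1)·100 = 50.0000
RA = 50.0000·0.8192

40.9600 %


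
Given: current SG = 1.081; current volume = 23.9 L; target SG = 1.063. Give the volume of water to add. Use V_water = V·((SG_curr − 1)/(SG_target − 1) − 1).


V_water = 23.9·((1.081 − 1)/(1.063 − 1) − 1)

6.8286 L


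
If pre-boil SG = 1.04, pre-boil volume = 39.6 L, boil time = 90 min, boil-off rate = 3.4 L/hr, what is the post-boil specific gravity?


V_post = V_pre − rate·(t/60);  SG_post = 1 + (SG_pre−1)·V_pre/V_post
V_post = 39.6 − 3.4·(90/60) = 34.5000
SG_post = 1 + (1.04 − 1)·39.6/34.5000

1.0459


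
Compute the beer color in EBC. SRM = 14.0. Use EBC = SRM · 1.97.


EBC = 14.0 · 1.97

27.5800 EBC


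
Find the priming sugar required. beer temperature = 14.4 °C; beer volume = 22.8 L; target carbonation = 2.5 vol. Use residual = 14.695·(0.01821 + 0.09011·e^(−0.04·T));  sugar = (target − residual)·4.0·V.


residual = 14.695·(0.01821 + 0.09011·e^(−0.04·14.4)) = 1.0120
sugar = (2.5 − 1.0120)·4.0·22.8

135.7087 g


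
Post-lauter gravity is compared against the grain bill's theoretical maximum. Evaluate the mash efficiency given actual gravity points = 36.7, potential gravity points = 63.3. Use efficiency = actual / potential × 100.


efficiency = 36.7 / 63.3 × 100

57.9779 %


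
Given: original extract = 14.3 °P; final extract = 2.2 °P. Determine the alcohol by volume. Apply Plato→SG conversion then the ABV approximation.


SG = 259/(259 − P);  ABV = (OG − FG)·131.25
OG = 259/(259 − 14.3) = 1.0584
FG = 259/(259 − 2.2) = 1.0086
ABV = (1.0584 − 1.0086)·131.25

6.5457 % ABV


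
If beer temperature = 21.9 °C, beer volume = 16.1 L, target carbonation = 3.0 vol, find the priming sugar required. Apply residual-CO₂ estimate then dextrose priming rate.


residual = 14.695·(0.01821 + 0.09011·e^(−0.04·T));  sugar = (target − residual)·4.0·V
residual = 14.695·(0.01821 + 0.09011·e^(−0.04·21.9)) = 0.8190
sugar = (3.0 − 0.8190)·4.0·16.1

140.4539 g


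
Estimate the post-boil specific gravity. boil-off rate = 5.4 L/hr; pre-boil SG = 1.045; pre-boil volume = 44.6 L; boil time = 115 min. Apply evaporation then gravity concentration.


V_post = V_pre − rate·(t/60);  SG_post = 1 + (SG_pre−1)·V_pre/V_post
V_post = 44.6 − 5.4·(115/60) = 34.2500
SG_post = 1 + (1.045 − 1)·44.6/34.2500

1.0586


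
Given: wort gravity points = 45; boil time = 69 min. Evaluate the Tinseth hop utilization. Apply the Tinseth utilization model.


U = 1.65·0.000125^(GP/1000) · (1 − e^(−0.04·t))/4.15
bigness = 1.65·0.000125^(45/1000) = 1.1011
boil_factor = (1 − e^(−0.04·69))/4.15 = 0.2257
U = 1.1011 · 0.2257

0.2485


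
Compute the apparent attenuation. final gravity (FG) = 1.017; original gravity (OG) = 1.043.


AA = (OG − FG)/(OG − 1) · 100
AA = (1.043 − 1.017)/(1.043 − 1) · 100

60.4651 %


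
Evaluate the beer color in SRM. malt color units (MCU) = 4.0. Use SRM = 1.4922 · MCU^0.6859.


SRM = 1.4922 · 4.0^0.6859

3.8617 SRM


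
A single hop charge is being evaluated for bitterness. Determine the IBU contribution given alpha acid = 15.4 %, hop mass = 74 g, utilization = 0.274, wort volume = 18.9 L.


IBU = (α/100)·mass·U·1000 / V
IBU = (15.4/100)·74·0.274·1000 / 18.9

165.2119 IBU


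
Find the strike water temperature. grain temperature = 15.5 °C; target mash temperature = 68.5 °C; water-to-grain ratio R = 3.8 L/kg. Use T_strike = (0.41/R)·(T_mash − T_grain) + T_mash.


T_strike = (0.41/3.8)·(68.5 − 15.5) + 68.5

74.2184 °C


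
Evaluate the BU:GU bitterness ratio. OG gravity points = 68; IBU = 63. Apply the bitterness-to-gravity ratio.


BU:GU = IBU / OG_points
BU:GU = 63 / 68

0.9265


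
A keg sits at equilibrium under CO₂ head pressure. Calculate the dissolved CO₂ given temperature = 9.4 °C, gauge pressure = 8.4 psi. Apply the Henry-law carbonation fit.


vols = (P + 14.695)·(0.01821 + 0.09011·e^(−0.04·T))
vols = (8.4 + 14.695)·(0.01821 + 0.09011·e^(−0.04·9.4))

1.8494 volumes


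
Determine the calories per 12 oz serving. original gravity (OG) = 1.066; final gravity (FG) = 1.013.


ABW = (OG−FG)·131.25·0.79/FG;  °P = 259 − 259/SG (for OG→OE and FG→AE);  RE = 0.1808·OE + 0.8192·AE;  Cal = (6.9·ABW + 4·(RE−0.1))·FG·3.55
ABW = (1.066 − 1.013)·131.25·0.79/1.013 = 5.4249
OE = 259 − 259/1.066 = 16.0356 °P
AE = 259 − 259/1.013 = 3.3238 °P
RE = 0.1808·16.0356 + 0.8192·3.3238 = 5.6221 °P
Cal = (6.9·5.4249 + 4·(5.6221−0.1))·1.013·3.55

214.0439 kcal


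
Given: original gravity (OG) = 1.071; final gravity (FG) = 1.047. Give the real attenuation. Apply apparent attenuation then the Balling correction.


AA = (OG−FG)/(OG−1)·100;  RA = AA·0.8192
AA = (1.071 − 1.047)/(1.071 − 1)·100 = 33.8028
RA = 33.8028·0.8192

27.6913 %


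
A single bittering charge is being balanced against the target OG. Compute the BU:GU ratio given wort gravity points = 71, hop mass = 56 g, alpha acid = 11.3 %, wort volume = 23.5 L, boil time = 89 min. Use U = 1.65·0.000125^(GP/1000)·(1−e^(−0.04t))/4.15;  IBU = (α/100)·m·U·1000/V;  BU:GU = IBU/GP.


U = 1.65·0.000125^(71/1000)·(1−e^(−0.04·89))/4.15 = 0.2041
IBU = (11.3/100)·56·0.2041·1000/23.5 = 54.9522
BU:GU = 54.9522/71

0.7740


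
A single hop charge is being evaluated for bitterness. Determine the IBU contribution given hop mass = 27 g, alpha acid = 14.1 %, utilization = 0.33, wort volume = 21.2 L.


IBU = (α/100)·mass·U·1000 / V
IBU = (14.1/100)·27·0.33·1000 / 21.2

59.2599 IBU


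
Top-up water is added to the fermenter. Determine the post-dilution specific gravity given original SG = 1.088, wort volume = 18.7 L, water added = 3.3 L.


SG_new = 1 + (SG_old − 1)·V_old/(V_old + V_water)
pts = (1.088 − 1)·1000·18.7/(18.7 + 3.3) = 74.8000
SG_new = 1 + 74.8000/1000

1.0748


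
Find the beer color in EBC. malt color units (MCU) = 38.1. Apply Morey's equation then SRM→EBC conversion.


SRM = 1.4922·MCU^0.6859;  EBC = SRM·1.97
SRM = 1.4922·38.1^0.6859 = 18.1211
EBC = 18.1211·1.97

35.6985 EBC


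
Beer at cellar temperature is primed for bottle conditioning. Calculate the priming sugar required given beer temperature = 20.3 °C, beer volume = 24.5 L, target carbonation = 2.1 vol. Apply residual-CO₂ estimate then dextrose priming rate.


residual = 14.695·(0.01821 + 0.09011·e^(−0.04·T));  sugar = (target − residual)·4.0·V
residual = 14.695·(0.01821 + 0.09011·e^(−0.04·20.3)) = 0.8555
sugar = (2.1 − 0.8555)·4.0·24.5

121.9625 g


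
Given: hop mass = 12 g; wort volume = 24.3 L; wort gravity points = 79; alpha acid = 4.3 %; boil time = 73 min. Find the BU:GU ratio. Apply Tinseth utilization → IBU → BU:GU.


U = 1.65·0.000125^(GP/1000)·(1−e^(−0.04t))/4.15;  IBU = (α/100)·m·U·1000/V;  BU:GU = IBU/GP
U = 1.65·0.000125^(79/1000)·(1−e^(−0.04·73))/4.15 = 0.1849
IBU = (4.3/100)·12·0.1849·1000/24.3 = 3.9270
BU:GU = 3.9270/79

0.0497


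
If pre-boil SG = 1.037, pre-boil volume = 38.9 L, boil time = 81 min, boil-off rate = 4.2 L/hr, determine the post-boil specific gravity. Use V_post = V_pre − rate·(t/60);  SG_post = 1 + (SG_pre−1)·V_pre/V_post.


V_post = 38.9 − 4.2·(81/60) = 33.2300
SG_post = 1 + (1.037 − 1)·38.9/33.2300

1.0433


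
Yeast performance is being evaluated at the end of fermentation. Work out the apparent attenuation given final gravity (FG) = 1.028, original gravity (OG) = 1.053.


AA = (OG − FG)/(OG − 1) · 100
AA = (1.053 − 1.028)/(1.053 − 1) · 100

47.1698 %


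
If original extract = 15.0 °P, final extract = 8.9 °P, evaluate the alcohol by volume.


SG = 259/(259 − P);  ABV = (OG − FG)·131.25
OG = 259/(259 − 15.0) = 1.0615
FG = 259/(259 − 8.9) = 1.0356
ABV = (1.0615 − 1.0356)·131.25

3.3980 % ABV


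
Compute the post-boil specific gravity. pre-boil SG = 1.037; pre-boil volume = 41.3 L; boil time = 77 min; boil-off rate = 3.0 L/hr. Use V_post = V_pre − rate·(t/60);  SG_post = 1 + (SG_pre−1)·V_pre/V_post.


V_post = 41.3 − 3.0·(77/60) = 37.4500
SG_post = 1 + (1.037 − 1)·41.3/37.4500

1.0408


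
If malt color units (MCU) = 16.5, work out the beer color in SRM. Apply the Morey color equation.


SRM = 1.4922 · MCU^0.6859
SRM = 1.4922 · 16.5^0.6859

10.2070 SRM


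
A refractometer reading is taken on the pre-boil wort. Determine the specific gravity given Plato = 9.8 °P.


SG = 259/(259 − P)
SG = 259/(259 − 9.8)

1.0393


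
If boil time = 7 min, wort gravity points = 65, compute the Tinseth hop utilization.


U = 1.65·0.000125^(GP/1000) · (1 − e^(−0.04·t))/4.15
bigness = 1.65·0.000125^(65/1000) = 0.9200
boil_factor = (1 − e^(−0.04·7))/4.15 = 0.0588
U = 0.9200 · 0.0588

0.0541


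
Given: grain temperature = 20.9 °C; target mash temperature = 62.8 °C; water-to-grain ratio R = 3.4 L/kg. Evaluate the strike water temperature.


T_strike = (0.41/R)·(T_mash − T_grain) + T_mash
T_strike = (0.41/3.4)·(62.8 − 20.9) + 62.8

67.8526 °C


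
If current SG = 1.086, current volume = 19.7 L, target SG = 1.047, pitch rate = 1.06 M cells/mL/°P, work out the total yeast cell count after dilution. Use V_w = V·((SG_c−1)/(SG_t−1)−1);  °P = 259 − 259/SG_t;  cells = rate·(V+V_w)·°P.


V_w = 19.7·((1.086−1)/(1.047−1)−1) = 16.3468
V_final = 19.7 + 16.3468 = 36.0468
°P = 259 − 259/1.047 = 11.6266
cells = 1.06·36.0468·11.6266

444.2461 billion cells


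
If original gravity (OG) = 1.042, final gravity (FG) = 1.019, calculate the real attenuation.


AA = (OG−FG)/(OG−1)·100;  RA = AA·0.8192
AA = (1.042 − 1.019)/(1.042 − 1)·100 = 54.7619
RA = 54.7619·0.8192

44.8610 %


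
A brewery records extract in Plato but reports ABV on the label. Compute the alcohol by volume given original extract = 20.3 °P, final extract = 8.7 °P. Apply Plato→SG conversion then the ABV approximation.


SG = 259/(259 − P);  ABV = (OG − FG)·131.25
OG = 259/(259 − 20.3) = 1.0850
FG = 259/(259 − 8.7) = 1.0348
ABV = (1.0850 − 1.0348)·131.25

6.6000 % ABV


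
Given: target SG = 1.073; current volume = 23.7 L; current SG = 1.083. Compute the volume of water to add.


V_water = V·((SG_curr − 1)/(SG_target − 1) − 1)
V_water = 23.7·((1.083 − 1)/(1.073 − 1) − 1)

3.2466 L


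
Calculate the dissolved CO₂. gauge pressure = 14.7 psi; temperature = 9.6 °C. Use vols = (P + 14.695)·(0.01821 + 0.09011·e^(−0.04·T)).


vols = (14.7 + 14.695)·(0.01821 + 0.09011·e^(−0.04·9.6))

2.3395 volumes


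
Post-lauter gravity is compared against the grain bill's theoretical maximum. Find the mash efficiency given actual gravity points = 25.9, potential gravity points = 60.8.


efficiency = actual / potential × 100
efficiency = 25.9 / 60.8 × 100

42.5987 %


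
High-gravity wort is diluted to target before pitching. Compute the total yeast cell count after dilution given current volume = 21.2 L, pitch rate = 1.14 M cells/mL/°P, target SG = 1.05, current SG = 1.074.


V_w = V·((SG_c−1)/(SG_t−1)−1);  °P = 259 − 259/SG_t;  cells = rate·(V+V_w)·°P
V_w = 21.2·((1.074−1)/(1.05−1)−1) = 10.1760
V_final = 21.2 + 10.1760 = 31.3760
°P = 259 − 259/1.05 = 12.3333
cells = 1.14·31.3760·12.3333

441.1466 billion cells


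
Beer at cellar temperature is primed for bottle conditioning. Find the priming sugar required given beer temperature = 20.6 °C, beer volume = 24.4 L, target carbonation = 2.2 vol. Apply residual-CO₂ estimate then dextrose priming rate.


residual = 14.695·(0.01821 + 0.09011·e^(−0.04·T));  sugar = (target − residual)·4.0·V
residual = 14.695·(0.01821 + 0.09011·e^(−0.04·20.6)) = 0.8485
sugar = (2.2 − 0.8485)·4.0·24.4

131.9091 g


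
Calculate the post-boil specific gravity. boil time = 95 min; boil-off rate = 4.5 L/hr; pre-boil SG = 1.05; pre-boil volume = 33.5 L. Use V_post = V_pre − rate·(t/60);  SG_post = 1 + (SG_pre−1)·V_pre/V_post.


V_post = 33.5 − 4.5·(95/60) = 26.3750
SG_post = 1 + (1.05 − 1)·33.5/26.3750

1.0635


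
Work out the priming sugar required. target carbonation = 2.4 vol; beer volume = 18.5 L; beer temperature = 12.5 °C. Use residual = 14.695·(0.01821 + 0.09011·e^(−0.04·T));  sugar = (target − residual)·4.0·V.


residual = 14.695·(0.01821 + 0.09011·e^(−0.04·12.5)) = 1.0707
sugar = (2.4 − 1.0707)·4.0·18.5

98.3650 g


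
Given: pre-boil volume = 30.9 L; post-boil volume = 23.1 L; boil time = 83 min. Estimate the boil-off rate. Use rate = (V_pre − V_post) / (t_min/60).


rate = (30.9 − 23.1) / (83/60)

5.6386 L/hr


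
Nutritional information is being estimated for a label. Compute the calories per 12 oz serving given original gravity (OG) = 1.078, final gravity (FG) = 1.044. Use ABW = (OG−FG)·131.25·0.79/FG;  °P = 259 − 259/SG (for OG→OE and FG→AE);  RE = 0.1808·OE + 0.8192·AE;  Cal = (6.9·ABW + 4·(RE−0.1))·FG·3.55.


ABW = (1.078 − 1.044)·131.25·0.79/1.044 = 3.3768
OE = 259 − 259/1.078 = 18.7403 °P
AE = 259 − 259/1.044 = 10.9157 °P
RE = 0.1808·18.7403 + 0.8192·10.9157 = 12.3304 °P
Cal = (6.9·3.3768 + 4·(12.3304−0.1))·1.044·3.55

267.6671 kcal


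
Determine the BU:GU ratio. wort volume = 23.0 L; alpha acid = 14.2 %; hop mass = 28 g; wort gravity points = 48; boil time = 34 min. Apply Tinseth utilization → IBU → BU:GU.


U = 1.65·0.000125^(GP/1000)·(1−e^(−0.04t))/4.15;  IBU = (α/100)·m·U·1000/V;  BU:GU = IBU/GP
U = 1.65·0.000125^(48/1000)·(1−e^(−0.04·34))/4.15 = 0.1920
IBU = (14.2/100)·28·0.1920·1000/23.0 = 33.1889
BU:GU = 33.1889/48

0.6914


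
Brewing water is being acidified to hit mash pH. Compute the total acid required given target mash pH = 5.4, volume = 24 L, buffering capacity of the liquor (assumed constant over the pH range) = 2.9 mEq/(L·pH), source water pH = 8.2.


acid = buffering capacity · (pH_source − pH_target) · V
acid = 2.9 · (8.2 − 5.4) · 24

194.8800 mEq


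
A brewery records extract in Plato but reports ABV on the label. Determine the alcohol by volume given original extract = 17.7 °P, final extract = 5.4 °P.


SG = 259/(259 − P);  ABV = (OG − FG)·131.25
OG = 259/(259 − 17.7) = 1.0734
FG = 259/(259 − 5.4) = 1.0213
ABV = (1.0734 − 1.0213)·131.25

6.8328 % ABV


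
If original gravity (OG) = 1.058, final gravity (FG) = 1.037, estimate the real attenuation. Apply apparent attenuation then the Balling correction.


AA = (OG−FG)/(OG−1)·100;  RA = AA·0.8192
AA = (1.058 − 1.037)/(1.058 − 1)·100 = 36.2069
RA = 36.2069·0.8192

29.6607 %


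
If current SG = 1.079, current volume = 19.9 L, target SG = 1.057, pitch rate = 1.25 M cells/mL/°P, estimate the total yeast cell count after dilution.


V_w = V·((SG_c−1)/(SG_t−1)−1);  °P = 259 − 259/SG_t;  cells = rate·(V+V_w)·°P
V_w = 19.9·((1.079−1)/(1.057−1)−1) = 7.6807
V_final = 19.9 + 7.6807 = 27.5807
°P = 259 − 259/1.057 = 13.9669
cells = 1.25·27.5807·13.9669

481.5207 billion cells


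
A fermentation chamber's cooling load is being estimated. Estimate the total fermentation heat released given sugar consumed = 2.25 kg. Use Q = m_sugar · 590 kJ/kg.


Q = 2.25 · 590

1327.5000 kJ


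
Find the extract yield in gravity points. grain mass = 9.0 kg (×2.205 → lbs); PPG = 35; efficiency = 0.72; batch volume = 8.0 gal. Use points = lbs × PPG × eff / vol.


lbs = 9.0 × 2.205 = 19.8450
points = 19.8450 × 35 × 0.72 / 8.0

62.5117 points


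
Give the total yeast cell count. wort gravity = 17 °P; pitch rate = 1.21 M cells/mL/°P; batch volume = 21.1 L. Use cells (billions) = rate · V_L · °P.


cells = 1.21 · 21.1 · 17

434.0270 billion cells


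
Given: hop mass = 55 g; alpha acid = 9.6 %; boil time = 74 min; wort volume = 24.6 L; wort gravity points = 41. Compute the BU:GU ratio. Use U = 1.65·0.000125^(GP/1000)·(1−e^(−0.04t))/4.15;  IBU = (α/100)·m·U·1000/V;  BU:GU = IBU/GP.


U = 1.65·0.000125^(41/1000)·(1−e^(−0.04·74))/4.15 = 0.2608
IBU = (9.6/100)·55·0.2608·1000/24.6 = 55.9757
BU:GU = 55.9757/41

1.3653


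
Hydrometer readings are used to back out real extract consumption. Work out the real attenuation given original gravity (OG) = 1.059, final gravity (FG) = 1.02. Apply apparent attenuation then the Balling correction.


AA = (OG−FG)/(OG−1)·100;  RA = AA·0.8192
AA = (1.059 − 1.02)/(1.059 − 1)·100 = 66.1017
RA = 66.1017·0.8192

54.1505 %


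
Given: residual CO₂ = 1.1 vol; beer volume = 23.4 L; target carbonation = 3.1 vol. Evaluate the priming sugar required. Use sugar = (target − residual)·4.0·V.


sugar = (3.1 − 1.1)·4.0·23.4

187.2000 g


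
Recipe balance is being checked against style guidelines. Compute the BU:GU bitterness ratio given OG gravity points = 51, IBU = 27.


BU:GU = IBU / OG_points
BU:GU = 27 / 51

0.5294


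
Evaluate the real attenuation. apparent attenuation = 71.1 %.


RA = AA · 0.8192
RA = 71.1 · 0.8192

58.2451 %


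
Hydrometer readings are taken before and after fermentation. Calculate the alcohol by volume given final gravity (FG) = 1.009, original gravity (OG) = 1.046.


ABV = (OG − FG) · 131.25
ABV = (1.046 − 1.009) · 131.25

4.8563 % ABV


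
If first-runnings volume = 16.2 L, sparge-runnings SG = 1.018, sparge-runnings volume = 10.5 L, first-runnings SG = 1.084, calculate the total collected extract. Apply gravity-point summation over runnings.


total = Σ (SG_i − 1)·1000·V_i
first = (1.084 − 1)·1000·16.2 = 1360.8000
sparge = (1.018 − 1)·1000·10.5 = 189.0000
total = 1360.8000 + 189.0000

1549.8000 gravity·L


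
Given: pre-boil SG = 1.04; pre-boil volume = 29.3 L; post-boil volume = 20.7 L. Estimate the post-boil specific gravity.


SG_post = 1 + (SG_pre − 1)·V_pre/V_post
pts_pre = (1.04 − 1)·1000 = 40.0000
pts_post = 40.0000·29.3/20.7 = 56.6184
SG_post = 1 + 56.6184/1000

1.0566


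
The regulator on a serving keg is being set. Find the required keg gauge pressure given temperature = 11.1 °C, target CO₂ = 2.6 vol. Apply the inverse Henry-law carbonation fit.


psi = vols/(0.01821 + 0.09011·e^(−0.04·T)) − 14.695
psi = 2.6/(0.01821 + 0.09011·e^(−0.04·11.1)) − 14.695

19.5099 psi


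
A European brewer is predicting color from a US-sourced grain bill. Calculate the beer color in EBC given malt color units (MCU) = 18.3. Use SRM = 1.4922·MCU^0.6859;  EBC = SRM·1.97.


SRM = 1.4922·18.3^0.6859 = 10.9583
EBC = 10.9583·1.97

21.5878 EBC


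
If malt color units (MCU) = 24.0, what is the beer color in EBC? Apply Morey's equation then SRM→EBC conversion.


SRM = 1.4922·MCU^0.6859;  EBC = SRM·1.97
SRM = 1.4922·24.0^0.6859 = 13.1982
EBC = 13.1982·1.97

26.0004 EBC


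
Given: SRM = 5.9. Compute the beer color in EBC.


EBC = SRM · 1.97
EBC = 5.9 · 1.97

11.6230 EBC


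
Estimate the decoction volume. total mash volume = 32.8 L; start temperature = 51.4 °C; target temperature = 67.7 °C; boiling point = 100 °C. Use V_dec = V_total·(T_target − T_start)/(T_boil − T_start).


V_dec = 32.8·(67.7 − 51.4)/(100 − 51.4)

11.0008 L


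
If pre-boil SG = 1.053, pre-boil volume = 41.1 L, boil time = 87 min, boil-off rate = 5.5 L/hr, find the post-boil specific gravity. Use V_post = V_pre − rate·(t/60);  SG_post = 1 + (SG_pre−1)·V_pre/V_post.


V_post = 41.1 − 5.5·(87/60) = 33.1250
SG_post = 1 + (1.053 − 1)·41.1/33.1250

1.0658
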